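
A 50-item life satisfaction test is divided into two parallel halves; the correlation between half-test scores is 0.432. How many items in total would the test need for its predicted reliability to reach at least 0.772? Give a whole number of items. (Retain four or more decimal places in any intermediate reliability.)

112

Corrected full-test reliability: r_full = 2 × 0.432 / (1 + 0.432) ≈ 0.6034
n = r_tgt(1 − r_full) / [r_full(1 − r_tgt)] = 0.772 × 0.3966 / (0.6034 × 0.228) ≈ 2.2255
Items = 2.2255 × 50 ≈ 111.27 → 112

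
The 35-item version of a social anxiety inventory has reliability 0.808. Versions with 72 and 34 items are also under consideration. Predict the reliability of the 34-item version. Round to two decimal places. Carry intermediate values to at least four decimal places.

The 72-item form is not needed; work directly from the 35-item form with n = 34/35 = 0.9714.
r_{34} = n·r / (1 + (n − 1)·r) = 0.7849 / 0.9769 ≈ 0.8035

0.80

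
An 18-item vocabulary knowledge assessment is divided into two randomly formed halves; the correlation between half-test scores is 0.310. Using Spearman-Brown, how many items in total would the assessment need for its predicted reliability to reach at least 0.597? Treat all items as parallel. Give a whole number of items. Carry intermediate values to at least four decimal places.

r_full = 2(0.310)/(1 + 0.310) = 0.4733
Solve Spearman-Brown for n: n = 0.597(1 − 0.4733) / [0.4733(1 − 0.597)] = 1.6485
Items = 1.6485 × 18 ≈ 29.67 → 30

30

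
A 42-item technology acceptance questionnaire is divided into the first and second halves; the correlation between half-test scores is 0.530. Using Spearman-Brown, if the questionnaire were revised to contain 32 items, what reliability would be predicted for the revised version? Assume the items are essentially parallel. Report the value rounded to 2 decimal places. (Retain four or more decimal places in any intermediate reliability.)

0.63

Full-test reliability from the split-half r: r_full = 2(0.530)/(1 + 0.530) = 0.6928
Length factor from 42 to 32 items: n = 32/42 = 0.7619
r_new = n·r_full / (1 + (n − 1)·r_full) = 0.5278 / 0.8350 ≈ 0.6321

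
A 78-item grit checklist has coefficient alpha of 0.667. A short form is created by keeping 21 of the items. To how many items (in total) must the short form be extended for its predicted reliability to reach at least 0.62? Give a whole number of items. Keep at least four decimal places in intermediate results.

First, r for the 21-item form: n = 21/78 = 0.2692, so r_21 = 0.2692·0.667/(1 + (0.2692 − 1)·0.667) = 0.3503
Then solve for n' with r_old = 0.3503, r_target = 0.62: n' = 0.62(1 − 0.3503)/[0.3503(1 − 0.62)] = 3.0261
Items = 3.0261 × 21 ≈ 63.55 → 64

64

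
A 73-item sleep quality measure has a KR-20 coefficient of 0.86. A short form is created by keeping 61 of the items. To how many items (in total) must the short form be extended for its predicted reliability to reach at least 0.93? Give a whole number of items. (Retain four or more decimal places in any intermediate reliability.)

158

First, r for the 61-item form: n = 61/73 = 0.8356, so r_61 = 0.8356·0.86/(1 + (0.8356 − 1)·0.86) = 0.8369
Then solve for n' with r_old = 0.8369, r_target = 0.93: n' = 0.93(1 − 0.8369)/[0.8369(1 − 0.93)] = 2.5892
Total items = 2.5892 × 61 = 157.94, rounded up to 158.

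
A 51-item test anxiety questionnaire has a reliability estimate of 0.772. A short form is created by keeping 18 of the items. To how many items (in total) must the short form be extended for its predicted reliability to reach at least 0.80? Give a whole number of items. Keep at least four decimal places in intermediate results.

61

Short-form reliability: n = 18/51 = 0.3529; r_18 = n·r/(1+(n−1)r) ≈ 0.5444
Then solve for n' with r_old = 0.5444, r_target = 0.80: n' = 0.80(1 − 0.5444)/[0.5444(1 − 0.80)] = 3.3475
Items = 3.3475 × 18 ≈ 60.26 → 61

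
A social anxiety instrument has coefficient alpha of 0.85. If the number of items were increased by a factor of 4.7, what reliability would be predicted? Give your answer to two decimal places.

By Spearman-Brown, r_new = n r / (1 + (n − 1) r).
r_new = (4.7 × 0.85) / (1 + (4.7 − 1) × 0.85)
     = 3.9950 / 4.1450 = 0.9638

0.96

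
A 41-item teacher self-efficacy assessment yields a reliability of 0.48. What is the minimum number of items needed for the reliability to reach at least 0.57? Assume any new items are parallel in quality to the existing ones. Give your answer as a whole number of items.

59

Invert Spearman-Brown to solve for n:
n = r*(1 − r) / [ r (1 − r*) ]
n = 0.57 × (1 − 0.48) / [ 0.48 × (1 − 0.57) ]
n = 0.2964 / 0.2064 ≈ 1.4360
Items needed = n × 41 = 1.4360 × 41 ≈ 58.88 → round up to 59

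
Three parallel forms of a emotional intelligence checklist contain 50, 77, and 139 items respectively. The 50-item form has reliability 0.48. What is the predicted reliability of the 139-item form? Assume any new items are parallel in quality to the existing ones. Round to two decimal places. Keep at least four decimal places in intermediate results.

Only the ratio of lengths matters: n = 139/50 = 2.7800
r_{139} = n·r / (1 + (n − 1)·r) = 1.3344 / 1.8544 ≈ 0.7196

0.72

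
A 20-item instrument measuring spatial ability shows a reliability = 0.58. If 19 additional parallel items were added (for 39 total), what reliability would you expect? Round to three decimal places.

The new length is 39/20 = 1.95 times the old.
r_new = 1.95·0.58 / [1 + (1.95 − 1)·0.58]
r_new = 1.1310 / 1.5510 ≈ 0.7292

0.729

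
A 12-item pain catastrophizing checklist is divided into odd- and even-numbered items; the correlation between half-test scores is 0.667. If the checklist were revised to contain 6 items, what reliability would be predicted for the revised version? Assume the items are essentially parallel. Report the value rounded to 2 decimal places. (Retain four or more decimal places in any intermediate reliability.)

0.67

First correct the split-half correlation to full-test reliability: r_full = 2 × 0.667 / (1 + 0.667) ≈ 0.8002
Length factor from 12 to 6 items: n = 6/12 = 0.5000
r_new = n·r_full / (1 + (n − 1)·r_full) = 0.4001 / 0.5999 ≈ 0.6669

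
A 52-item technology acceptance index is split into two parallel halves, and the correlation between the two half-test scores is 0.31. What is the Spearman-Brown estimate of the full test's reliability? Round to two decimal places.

0.47

Each half is half the length of the full test, so the full test is n = 2 times a half.
r_full = 2r_hh / (1 + r_hh) = 2 × 0.31 / (1 + 0.31)
r_full = 0.6200 / 1.3100 ≈ 0.4733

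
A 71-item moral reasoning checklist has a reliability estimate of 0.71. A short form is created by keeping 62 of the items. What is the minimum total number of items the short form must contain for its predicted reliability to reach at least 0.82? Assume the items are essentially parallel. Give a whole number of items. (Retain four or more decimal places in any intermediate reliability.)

First, r for the 62-item form: n = 62/71 = 0.8732, so r_62 = 0.8732·0.71/(1 + (0.8732 − 1)·0.71) = 0.6813
Then solve for n' with r_old = 0.6813, r_target = 0.82: n' = 0.82(1 − 0.6813)/[0.6813(1 − 0.82)] = 2.1310
Total items = 2.1310 × 62 = 132.12, rounded up to 133.

133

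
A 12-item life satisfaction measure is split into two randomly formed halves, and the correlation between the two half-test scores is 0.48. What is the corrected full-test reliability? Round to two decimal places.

0.65

Apply the Spearman-Brown correction with n = 2:
r_full = 2(0.48) / (1 + 0.48)
r_full = 0.9600 / 1.4800 ≈ 0.6486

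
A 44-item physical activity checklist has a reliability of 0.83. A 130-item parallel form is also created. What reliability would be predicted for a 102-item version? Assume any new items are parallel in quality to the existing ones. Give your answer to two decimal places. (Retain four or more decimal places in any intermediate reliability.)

Only the ratio of lengths matters: n = 102/44 = 2.3182
r_{102} = n·r / (1 + (n − 1)·r) = 1.9241 / 2.0941 ≈ 0.9188

0.92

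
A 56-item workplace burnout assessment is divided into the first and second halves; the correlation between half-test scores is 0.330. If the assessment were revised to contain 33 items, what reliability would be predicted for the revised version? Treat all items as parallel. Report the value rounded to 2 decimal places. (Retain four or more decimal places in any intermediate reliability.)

0.37

Full-test reliability from the split-half r: r_full = 2(0.330)/(1 + 0.330) = 0.4962
Length factor from 56 to 33 items: n = 33/56 = 0.5893
r_new = n·r_full / (1 + (n − 1)·r_full) = 0.2924 / 0.7962 ≈ 0.3672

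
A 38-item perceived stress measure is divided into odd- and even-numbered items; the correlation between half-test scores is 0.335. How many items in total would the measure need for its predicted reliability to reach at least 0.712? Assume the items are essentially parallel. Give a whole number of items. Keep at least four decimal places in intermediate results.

94

r_full = 2(0.335)/(1 + 0.335) = 0.5019
n = r_tgt(1 − r_full) / [r_full(1 − r_tgt)] = 0.712 × 0.4981 / (0.5019 × 0.288) ≈ 2.4535
Required items = 2.4535 × 38 = 93.23, so 94 items.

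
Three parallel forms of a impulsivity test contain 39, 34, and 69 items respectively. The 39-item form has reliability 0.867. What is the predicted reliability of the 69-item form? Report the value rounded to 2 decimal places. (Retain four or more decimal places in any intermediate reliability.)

0.92

The 34-item form is not needed; work directly from the 39-item form with n = 69/39 = 1.7692.
r_{69} = n·r / (1 + (n − 1)·r) = 1.5339 / 1.6669 ≈ 0.9202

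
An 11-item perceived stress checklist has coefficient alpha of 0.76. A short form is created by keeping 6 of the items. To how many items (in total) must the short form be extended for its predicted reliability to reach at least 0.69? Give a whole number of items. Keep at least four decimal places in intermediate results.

8

Short-form reliability: n = 6/11 = 0.5455; r_6 = n·r/(1+(n−1)r) ≈ 0.6334
Length factor from the short form to reach 0.69: n' = 0.69(1 − 0.6334) / [0.6334(1 − 0.69)] ≈ 1.2883
Items = 1.2883 × 6 ≈ 7.73 → 8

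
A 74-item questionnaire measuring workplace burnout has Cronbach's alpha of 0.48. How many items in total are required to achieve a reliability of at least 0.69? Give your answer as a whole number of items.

n = [0.69 × 0.52] / [0.48 × 0.31]
n = 0.3588 / 0.1488 ≈ 2.4113
So the test needs 2.4113 × 74 ≈ 178.44 items; rounding up, 179.

179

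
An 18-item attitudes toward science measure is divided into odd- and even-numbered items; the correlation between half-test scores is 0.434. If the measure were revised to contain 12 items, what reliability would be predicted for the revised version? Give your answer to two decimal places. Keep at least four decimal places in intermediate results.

Spearman-Brown correction (n = 2): r_full = 2·0.434/(1 + 0.434) = 0.6053
Length factor from 18 to 12 items: n = 12/18 = 0.6667
r_new = n·r_full / (1 + (n − 1)·r_full) = 0.4036 / 0.7983 ≈ 0.5056

0.51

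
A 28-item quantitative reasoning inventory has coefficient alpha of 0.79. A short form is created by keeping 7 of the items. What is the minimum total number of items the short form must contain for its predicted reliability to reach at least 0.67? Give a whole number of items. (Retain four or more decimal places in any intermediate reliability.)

16

First, r for the 7-item form: n = 7/28 = 0.2500, so r_7 = 0.2500·0.79/(1 + (0.2500 − 1)·0.79) = 0.4847
Then solve for n' with r_old = 0.4847, r_target = 0.67: n' = 0.67(1 − 0.4847)/[0.4847(1 − 0.67)] = 2.1585
Items = 2.1585 × 7 ≈ 15.11 → 16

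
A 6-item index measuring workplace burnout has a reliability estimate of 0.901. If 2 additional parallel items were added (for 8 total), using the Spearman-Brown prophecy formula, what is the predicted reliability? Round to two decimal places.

n = 8/6 = 1.3333
By Spearman-Brown, r_new = n r / (1 + (n − 1) r).
r_new = (1.3333 × 0.901) / (1 + (1.3333 − 1) × 0.901)
r_new = 1.2013 / 1.3003 ≈ 0.9239

0.92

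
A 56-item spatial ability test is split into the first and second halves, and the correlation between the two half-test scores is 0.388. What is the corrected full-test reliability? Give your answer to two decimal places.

Each half is half the length of the full test, so the full test is n = 2 times a half.
r_full = 2(0.388) / (1 + 0.388)
r_full = 0.7760 / 1.3880 ≈ 0.5591

0.56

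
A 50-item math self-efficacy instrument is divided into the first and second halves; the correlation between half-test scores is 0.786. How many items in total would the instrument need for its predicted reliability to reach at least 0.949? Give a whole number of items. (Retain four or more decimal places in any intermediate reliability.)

127

r_full = 2(0.786)/(1 + 0.786) = 0.8802
n = r_tgt(1 − r_full) / [r_full(1 − r_tgt)] = 0.949 × 0.1198 / (0.8802 × 0.051) ≈ 2.5326
Required items = 2.5326 × 50 = 126.63, so 127 items.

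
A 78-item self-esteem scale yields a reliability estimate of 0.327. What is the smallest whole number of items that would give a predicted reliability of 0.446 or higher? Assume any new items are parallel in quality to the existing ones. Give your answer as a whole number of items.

n = [0.446 × 0.673] / [0.327 × 0.554]
n = 0.300158 / 0.181158 ≈ 1.6569
1.6569 × 78 = 129.24 → 130 items

130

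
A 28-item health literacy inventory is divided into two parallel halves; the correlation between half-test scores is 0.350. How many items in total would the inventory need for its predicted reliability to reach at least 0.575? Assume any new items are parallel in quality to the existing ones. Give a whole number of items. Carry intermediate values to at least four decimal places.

36

Corrected full-test reliability: r_full = 2 × 0.350 / (1 + 0.350) ≈ 0.5185
n = r_tgt(1 − r_full) / [r_full(1 − r_tgt)] = 0.575 × 0.4815 / (0.5185 × 0.425) ≈ 1.2564
Required items = 1.2564 × 28 = 35.18, so 36 items.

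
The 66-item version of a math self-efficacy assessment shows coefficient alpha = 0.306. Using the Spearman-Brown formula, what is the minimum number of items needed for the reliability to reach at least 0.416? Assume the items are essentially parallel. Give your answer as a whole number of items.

107

Spearman-Brown solved for the length factor n:
n = r_target (1 − r_old) / [ r_old (1 − r_target) ]
n = 0.416(1 − 0.306) / [0.306(1 − 0.416)]
  = 0.288704 / 0.178704 = 1.6155
1.6155 × 66 = 106.62 → 107 items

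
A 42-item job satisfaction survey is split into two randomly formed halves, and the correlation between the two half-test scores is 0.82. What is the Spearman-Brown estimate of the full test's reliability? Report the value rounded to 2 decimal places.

r_full = 2r_hh / (1 + r_hh) = 2 × 0.82 / (1 + 0.82)
       = 1.6400 / 1.8200 = 0.9011

0.90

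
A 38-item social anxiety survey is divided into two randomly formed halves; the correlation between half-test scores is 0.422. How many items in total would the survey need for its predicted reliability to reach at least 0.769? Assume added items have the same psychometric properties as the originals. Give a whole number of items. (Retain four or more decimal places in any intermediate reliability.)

r_full = 2(0.422)/(1 + 0.422) = 0.5935
Solve Spearman-Brown for n: n = 0.769(1 − 0.5935) / [0.5935(1 − 0.769)] = 2.2801
Items = 2.2801 × 38 ≈ 86.64 → 87

87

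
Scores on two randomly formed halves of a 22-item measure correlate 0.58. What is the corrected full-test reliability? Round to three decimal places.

The full test is twice the length of either half (n = 2).
r_full = 2(0.58) / (1 + 0.58)
       = 1.1600 / 1.5800 = 0.7342

0.734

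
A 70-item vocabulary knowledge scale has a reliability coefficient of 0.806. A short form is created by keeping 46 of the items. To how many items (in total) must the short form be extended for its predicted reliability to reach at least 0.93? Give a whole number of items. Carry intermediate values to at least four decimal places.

Short-form reliability: n = 46/70 = 0.6571; r_46 = n·r/(1+(n−1)r) ≈ 0.7319
Length factor from the short form to reach 0.93: n' = 0.93(1 − 0.7319) / [0.7319(1 − 0.93)] ≈ 4.8666
Total items = 4.8666 × 46 = 223.86, rounded up to 224.

224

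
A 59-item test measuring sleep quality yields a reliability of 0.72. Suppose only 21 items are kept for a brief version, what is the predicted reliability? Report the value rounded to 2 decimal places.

n = 21/59 = 0.3559
r_new = (0.3559 × 0.72) / (1 + (0.3559 − 1) × 0.72)
     = 0.2562 / 0.5362 = 0.4778

0.48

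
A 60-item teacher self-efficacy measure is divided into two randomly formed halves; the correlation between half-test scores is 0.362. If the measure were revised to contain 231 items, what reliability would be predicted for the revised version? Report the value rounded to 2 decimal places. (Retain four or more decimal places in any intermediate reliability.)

0.81

First correct the split-half correlation to full-test reliability: r_full = 2 × 0.362 / (1 + 0.362) ≈ 0.5316
Length factor from 60 to 231 items: n = 231/60 = 3.8500
r_new = n·r_full / (1 + (n − 1)·r_full) = 2.0467 / 2.5151 ≈ 0.8138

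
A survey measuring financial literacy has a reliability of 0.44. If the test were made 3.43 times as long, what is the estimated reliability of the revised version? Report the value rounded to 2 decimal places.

Spearman-Brown: r_new = n·r / (1 + (n − 1)·r)
r_new = (3.43 × 0.44) / (1 + (3.43 − 1) × 0.44)
     = 1.5092 / 2.0692 = 0.7294

0.73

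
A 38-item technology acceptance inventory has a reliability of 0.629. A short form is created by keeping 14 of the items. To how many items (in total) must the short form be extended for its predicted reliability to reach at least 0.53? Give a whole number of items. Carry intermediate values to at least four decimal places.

Short-form reliability: n = 14/38 = 0.3684; r_14 = n·r/(1+(n−1)r) ≈ 0.3845
Length factor from the short form to reach 0.53: n' = 0.53(1 − 0.3845) / [0.3845(1 − 0.53)] ≈ 1.8051
Items = 1.8051 × 14 ≈ 25.27 → 26

26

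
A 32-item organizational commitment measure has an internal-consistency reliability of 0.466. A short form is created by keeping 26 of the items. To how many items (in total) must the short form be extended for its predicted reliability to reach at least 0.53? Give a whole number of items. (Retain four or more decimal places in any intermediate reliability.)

First, r for the 26-item form: n = 26/32 = 0.8125, so r_26 = 0.8125·0.466/(1 + (0.8125 − 1)·0.466) = 0.4149
Then solve for n' with r_old = 0.4149, r_target = 0.53: n' = 0.53(1 − 0.4149)/[0.4149(1 − 0.53)] = 1.5902
Total items = 1.5902 × 26 = 41.35, rounded up to 42.

42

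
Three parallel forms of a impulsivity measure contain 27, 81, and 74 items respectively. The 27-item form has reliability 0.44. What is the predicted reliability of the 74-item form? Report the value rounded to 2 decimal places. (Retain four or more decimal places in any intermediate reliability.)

The 81-item form is not needed; work directly from the 27-item form with n = 74/27 = 2.7407.
r_{74} = n·r / (1 + (n − 1)·r) = 1.2059 / 1.7659 ≈ 0.6829

0.68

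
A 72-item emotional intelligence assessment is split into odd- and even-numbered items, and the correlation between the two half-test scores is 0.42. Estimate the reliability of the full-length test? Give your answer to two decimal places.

0.59

Each half is half the length of the full test, so the full test is n = 2 times a half.
r_full = 2(0.42) / (1 + 0.42)
r_full = 0.8400 / 1.4200 ≈ 0.5915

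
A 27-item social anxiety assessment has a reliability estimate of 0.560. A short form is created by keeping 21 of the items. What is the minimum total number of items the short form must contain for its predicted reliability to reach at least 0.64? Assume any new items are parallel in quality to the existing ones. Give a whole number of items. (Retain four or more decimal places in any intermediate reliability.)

38

First, r for the 21-item form: n = 21/27 = 0.7778, so r_21 = 0.7778·0.560/(1 + (0.7778 − 1)·0.560) = 0.4975
Then solve for n' with r_old = 0.4975, r_target = 0.64: n' = 0.64(1 − 0.4975)/[0.4975(1 − 0.64)] = 1.7956
Total items = 1.7956 × 21 = 37.71, rounded up to 38.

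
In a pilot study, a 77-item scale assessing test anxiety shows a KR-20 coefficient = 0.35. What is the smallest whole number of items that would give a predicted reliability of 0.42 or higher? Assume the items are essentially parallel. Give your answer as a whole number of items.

n = 0.42(1 − 0.35) / [0.35(1 − 0.42)]
n = 0.2730 / 0.2030 ≈ 1.3448
1.3448 × 77 = 103.55 → 104 items

104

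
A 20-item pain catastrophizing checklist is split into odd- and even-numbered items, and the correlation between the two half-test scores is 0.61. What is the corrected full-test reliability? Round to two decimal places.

Each half is half the length of the full test, so the full test is n = 2 times a half.
r_full = 2r_hh / (1 + r_hh) = 2 × 0.61 / (1 + 0.61)
       = 1.2200 / 1.6100 = 0.7578

0.76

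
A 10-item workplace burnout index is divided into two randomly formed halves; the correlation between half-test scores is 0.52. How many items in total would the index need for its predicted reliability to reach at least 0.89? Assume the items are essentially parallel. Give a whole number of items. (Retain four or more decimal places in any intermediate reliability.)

r_full = 2(0.52)/(1 + 0.52) = 0.6842
Solve Spearman-Brown for n: n = 0.89(1 − 0.6842) / [0.6842(1 − 0.89)] = 3.7344
Required items = 3.7344 × 10 = 37.34, so 38 items.

38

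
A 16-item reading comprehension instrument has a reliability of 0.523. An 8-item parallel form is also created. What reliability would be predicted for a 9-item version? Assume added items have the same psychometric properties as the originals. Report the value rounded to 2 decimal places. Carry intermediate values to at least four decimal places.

0.38

Only the ratio of lengths matters: n = 9/16 = 0.5625
r_{9} = n·r / (1 + (n − 1)·r) = 0.2942 / 0.7712 ≈ 0.3815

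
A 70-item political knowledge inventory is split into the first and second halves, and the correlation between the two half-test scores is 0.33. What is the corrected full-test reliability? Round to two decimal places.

The full test is twice the length of either half (n = 2).
r_full = 2(0.33) / (1 + 0.33)
r_full = 0.6600 / 1.3300 ≈ 0.4962

0.50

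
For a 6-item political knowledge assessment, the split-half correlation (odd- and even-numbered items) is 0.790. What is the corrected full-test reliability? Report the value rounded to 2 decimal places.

0.88

r_full = 2(0.790) / (1 + 0.790)
r_full = 1.5800 / 1.7900 ≈ 0.8827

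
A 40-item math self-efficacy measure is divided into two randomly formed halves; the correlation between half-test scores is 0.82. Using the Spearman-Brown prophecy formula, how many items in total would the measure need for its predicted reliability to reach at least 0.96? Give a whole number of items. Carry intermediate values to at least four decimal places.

106

Corrected full-test reliability: r_full = 2 × 0.82 / (1 + 0.82) ≈ 0.9011
n = r_tgt(1 − r_full) / [r_full(1 − r_tgt)] = 0.96 × 0.0989 / (0.9011 × 0.04) ≈ 2.6341
Required items = 2.6341 × 40 = 105.36, so 106 items.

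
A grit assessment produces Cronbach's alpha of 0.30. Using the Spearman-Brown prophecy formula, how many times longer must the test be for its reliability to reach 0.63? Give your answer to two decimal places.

3.97

Spearman-Brown solved for the length factor n:
n = r*(1 − r) / [ r (1 − r*) ]
n = 0.63(1 − 0.30) / [0.30(1 − 0.63)]
  = 0.4410 / 0.1110 = 3.9730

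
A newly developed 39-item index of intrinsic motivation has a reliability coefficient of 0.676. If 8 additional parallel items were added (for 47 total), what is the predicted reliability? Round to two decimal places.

Length ratio n = 47/39 = 1.2051
Spearman-Brown: r_new = n·r / (1 + (n − 1)·r)
r_new = (1.2051 × 0.676) / (1 + (1.2051 − 1) × 0.676)
r_new = 0.8146 / 1.1386 ≈ 0.7154

0.72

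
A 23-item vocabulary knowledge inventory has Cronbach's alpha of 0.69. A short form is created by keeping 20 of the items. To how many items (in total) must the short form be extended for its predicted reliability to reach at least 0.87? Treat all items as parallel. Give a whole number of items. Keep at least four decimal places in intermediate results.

70

First, r for the 20-item form: n = 20/23 = 0.8696, so r_20 = 0.8696·0.69/(1 + (0.8696 − 1)·0.69) = 0.6593
Then solve for n' with r_old = 0.6593, r_target = 0.87: n' = 0.87(1 − 0.6593)/[0.6593(1 − 0.87)] = 3.4583
Items = 3.4583 × 20 ≈ 69.17 → 70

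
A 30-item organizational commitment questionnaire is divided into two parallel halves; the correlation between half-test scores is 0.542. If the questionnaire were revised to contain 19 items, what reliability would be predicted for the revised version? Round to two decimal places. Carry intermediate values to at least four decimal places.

Full-test reliability from the split-half r: r_full = 2(0.542)/(1 + 0.542) = 0.7030
Then adjust to 19 items: n = 19/30 = 0.6333
r_new = n·r_full / (1 + (n − 1)·r_full) = 0.4452 / 0.7422 ≈ 0.5998

0.60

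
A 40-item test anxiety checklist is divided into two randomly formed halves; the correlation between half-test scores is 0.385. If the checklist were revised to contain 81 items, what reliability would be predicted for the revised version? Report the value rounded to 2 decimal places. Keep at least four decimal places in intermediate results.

Full-test reliability from the split-half r: r_full = 2(0.385)/(1 + 0.385) = 0.5560
Then adjust to 81 items: n = 81/40 = 2.0250
r_new = n·r_full / (1 + (n − 1)·r_full) = 1.1259 / 1.5699 ≈ 0.7172

0.72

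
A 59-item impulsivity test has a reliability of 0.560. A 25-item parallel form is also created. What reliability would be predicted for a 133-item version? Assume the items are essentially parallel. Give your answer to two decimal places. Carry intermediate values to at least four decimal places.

0.74

The 25-item form is not needed; work directly from the 59-item form with n = 133/59 = 2.2542.
r_{133} = n·r / (1 + (n − 1)·r) = 1.2624 / 1.7024 ≈ 0.7415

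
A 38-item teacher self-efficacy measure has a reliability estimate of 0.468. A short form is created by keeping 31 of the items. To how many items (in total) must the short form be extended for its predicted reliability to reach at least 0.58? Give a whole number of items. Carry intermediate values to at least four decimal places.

60

Short-form reliability: n = 31/38 = 0.8158; r_31 = n·r/(1+(n−1)r) ≈ 0.4178
Then solve for n' with r_old = 0.4178, r_target = 0.58: n' = 0.58(1 − 0.4178)/[0.4178(1 − 0.58)] = 1.9243
Total items = 1.9243 × 31 = 59.65, rounded up to 60.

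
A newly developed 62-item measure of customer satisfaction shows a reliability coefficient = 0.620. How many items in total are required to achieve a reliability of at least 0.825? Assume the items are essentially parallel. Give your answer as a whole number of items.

n = [0.825 × 0.380] / [0.620 × 0.175]
  = 0.313500 / 0.108500 = 2.8894
So the test needs 2.8894 × 62 ≈ 179.14 items; rounding up, 180.

180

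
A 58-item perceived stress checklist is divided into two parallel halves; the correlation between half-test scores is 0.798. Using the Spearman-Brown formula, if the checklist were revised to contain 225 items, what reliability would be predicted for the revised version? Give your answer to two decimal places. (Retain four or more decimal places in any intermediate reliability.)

0.97

Spearman-Brown correction (n = 2): r_full = 2·0.798/(1 + 0.798) = 0.8877
Length factor from 58 to 225 items: n = 225/58 = 3.8793
r_new = n·r_full / (1 + (n − 1)·r_full) = 3.4437 / 3.5560 ≈ 0.9684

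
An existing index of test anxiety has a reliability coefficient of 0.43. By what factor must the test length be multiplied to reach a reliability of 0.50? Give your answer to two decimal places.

Rearranging the Spearman-Brown formula for n,
n = r_target (1 − r_old) / [ r_old (1 − r_target) ]
n = [0.50 × 0.57] / [0.43 × 0.50]
n = 0.2850 / 0.2150 ≈ 1.3256

1.33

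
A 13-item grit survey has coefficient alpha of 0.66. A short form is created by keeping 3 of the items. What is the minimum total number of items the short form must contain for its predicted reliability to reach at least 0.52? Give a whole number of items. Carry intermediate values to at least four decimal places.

8

First, r for the 3-item form: n = 3/13 = 0.2308, so r_3 = 0.2308·0.66/(1 + (0.2308 − 1)·0.66) = 0.3094
Length factor from the short form to reach 0.52: n' = 0.52(1 − 0.3094) / [0.3094(1 − 0.52)] ≈ 2.4181
Items = 2.4181 × 3 ≈ 7.25 → 8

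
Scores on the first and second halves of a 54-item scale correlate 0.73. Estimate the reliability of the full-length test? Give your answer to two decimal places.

Apply the Spearman-Brown correction with n = 2:
r_full = 2r_hh / (1 + r_hh) = 2 × 0.73 / (1 + 0.73)
r_full = 1.4600 / 1.7300 ≈ 0.8439

0.84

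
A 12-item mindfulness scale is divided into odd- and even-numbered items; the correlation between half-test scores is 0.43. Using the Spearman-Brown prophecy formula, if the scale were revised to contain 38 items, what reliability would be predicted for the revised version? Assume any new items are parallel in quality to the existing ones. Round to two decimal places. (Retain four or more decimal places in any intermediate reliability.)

Full-test reliability from the split-half r: r_full = 2(0.43)/(1 + 0.43) = 0.6014
Then adjust to 38 items: n = 38/12 = 3.1667
r_new = n·r_full / (1 + (n − 1)·r_full) = 1.9045 / 2.3031 ≈ 0.8269

0.83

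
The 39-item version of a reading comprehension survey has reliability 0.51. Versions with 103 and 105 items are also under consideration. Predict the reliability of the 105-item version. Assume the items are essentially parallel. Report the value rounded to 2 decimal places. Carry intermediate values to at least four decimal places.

0.74

The 103-item form is not needed; work directly from the 39-item form with n = 105/39 = 2.6923.
r_{105} = n·r / (1 + (n − 1)·r) = 1.3731 / 1.8631 ≈ 0.7370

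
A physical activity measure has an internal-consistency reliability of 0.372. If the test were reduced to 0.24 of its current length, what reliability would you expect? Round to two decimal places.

0.12

Apply the Spearman-Brown prophecy formula, r' = nr / [1 + (n − 1)r]:
r_new = 0.24·0.372 / [1 + (0.24 − 1)·0.372]
r_new = 0.0893 / 0.7173 ≈ 0.1245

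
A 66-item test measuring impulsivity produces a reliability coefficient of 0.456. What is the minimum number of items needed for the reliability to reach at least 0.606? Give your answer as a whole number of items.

122

Spearman-Brown solved for the length factor n:
n = r*(1 − r) / [ r (1 − r*) ]
n = 0.606(1 − 0.456) / [0.456(1 − 0.606)]
  = 0.329664 / 0.179664 = 1.8349
Items needed = n × 66 = 1.8349 × 66 ≈ 121.10 → round up to 122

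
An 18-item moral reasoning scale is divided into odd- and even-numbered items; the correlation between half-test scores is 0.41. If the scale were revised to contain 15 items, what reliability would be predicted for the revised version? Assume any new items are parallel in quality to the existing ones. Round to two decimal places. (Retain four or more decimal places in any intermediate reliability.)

0.54

Full-test reliability from the split-half r: r_full = 2(0.41)/(1 + 0.41) = 0.5816
Then adjust to 15 items: n = 15/18 = 0.8333
r_new = n·r_full / (1 + (n − 1)·r_full) = 0.4846 / 0.9030 ≈ 0.5367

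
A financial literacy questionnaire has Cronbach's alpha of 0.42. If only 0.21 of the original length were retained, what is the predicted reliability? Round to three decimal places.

r_new = (0.21 × 0.42) / (1 + (0.21 − 1) × 0.42)
     = 0.0882 / 0.6682 = 0.1320

0.132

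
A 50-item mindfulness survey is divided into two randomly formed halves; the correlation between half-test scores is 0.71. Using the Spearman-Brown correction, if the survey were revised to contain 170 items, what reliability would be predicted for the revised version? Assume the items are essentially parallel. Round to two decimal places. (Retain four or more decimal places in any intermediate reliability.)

Spearman-Brown correction (n = 2): r_full = 2·0.71/(1 + 0.71) = 0.8304
Length factor from 50 to 170 items: n = 170/50 = 3.4000
r_new = n·r_full / (1 + (n − 1)·r_full) = 2.8234 / 2.9930 ≈ 0.9433

0.94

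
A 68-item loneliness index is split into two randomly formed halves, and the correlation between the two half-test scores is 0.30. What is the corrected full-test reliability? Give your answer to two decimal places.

The full test is twice the length of either half (n = 2).
r_full = 2(0.30) / (1 + 0.30)
       = 0.6000 / 1.3000 = 0.4615

0.46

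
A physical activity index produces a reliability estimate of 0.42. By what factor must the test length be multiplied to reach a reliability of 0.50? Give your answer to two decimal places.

1.38

n = [0.50 × 0.58] / [0.42 × 0.50]
  = 0.2900 / 0.2100 = 1.3810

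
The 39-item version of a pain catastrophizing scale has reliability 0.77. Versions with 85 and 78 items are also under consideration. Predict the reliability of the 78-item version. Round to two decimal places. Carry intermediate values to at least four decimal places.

Only the ratio of lengths matters: n = 78/39 = 2.0000
r_{78} = n·r / (1 + (n − 1)·r) = 1.5400 / 1.7700 ≈ 0.8701

0.87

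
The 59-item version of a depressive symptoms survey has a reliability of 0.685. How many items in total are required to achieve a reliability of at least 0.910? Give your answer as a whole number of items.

275

Spearman-Brown solved for the length factor n:
n = r*(1 − r) / [ r (1 − r*) ]
n = 0.910 × (1 − 0.685) / [ 0.685 × (1 − 0.910) ]
n = 0.286650 / 0.061650 ≈ 4.6496
4.6496 × 59 = 274.33 → 275 items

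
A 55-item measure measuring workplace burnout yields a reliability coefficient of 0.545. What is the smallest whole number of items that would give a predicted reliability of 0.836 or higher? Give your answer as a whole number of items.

235

n = 0.836(1 − 0.545) / [0.545(1 − 0.836)]
n = 0.380380 / 0.089380 ≈ 4.2558
So the test needs 4.2558 × 55 ≈ 234.07 items; rounding up, 235.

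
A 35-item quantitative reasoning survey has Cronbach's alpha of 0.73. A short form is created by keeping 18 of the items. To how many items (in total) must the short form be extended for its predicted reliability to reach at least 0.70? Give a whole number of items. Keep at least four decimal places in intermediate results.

31

Short-form reliability: n = 18/35 = 0.5143; r_18 = n·r/(1+(n−1)r) ≈ 0.5817
Then solve for n' with r_old = 0.5817, r_target = 0.70: n' = 0.70(1 − 0.5817)/[0.5817(1 − 0.70)] = 1.6779
Items = 1.6779 × 18 ≈ 30.20 → 31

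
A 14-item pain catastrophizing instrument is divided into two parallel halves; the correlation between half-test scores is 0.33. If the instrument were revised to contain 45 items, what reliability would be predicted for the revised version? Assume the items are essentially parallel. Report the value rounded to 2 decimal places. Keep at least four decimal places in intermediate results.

First correct the split-half correlation to full-test reliability: r_full = 2 × 0.33 / (1 + 0.33) ≈ 0.4962
Length factor from 14 to 45 items: n = 45/14 = 3.2143
r_new = n·r_full / (1 + (n − 1)·r_full) = 1.5949 / 2.0987 ≈ 0.7599

0.76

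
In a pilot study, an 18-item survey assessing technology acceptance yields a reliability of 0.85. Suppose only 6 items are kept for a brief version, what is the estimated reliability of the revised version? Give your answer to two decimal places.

0.65

n = 6/18 = 0.3333
r_new = 0.3333·0.85 / [1 + (0.3333 − 1)·0.85]
     = 0.2833 / 0.4333 = 0.6538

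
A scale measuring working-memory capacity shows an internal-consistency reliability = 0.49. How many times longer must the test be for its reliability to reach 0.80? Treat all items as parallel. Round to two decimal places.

Invert Spearman-Brown to solve for n:
n = r_target (1 − r_old) / [ r_old (1 − r_target) ]
n = [0.80 × 0.51] / [0.49 × 0.20]
  = 0.4080 / 0.0980 = 4.1633

4.16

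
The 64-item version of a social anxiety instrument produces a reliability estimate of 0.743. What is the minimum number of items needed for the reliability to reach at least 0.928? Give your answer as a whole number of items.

Spearman-Brown solved for the length factor n:
n = r*(1 − r) / [ r (1 − r*) ]
n = 0.928(1 − 0.743) / [0.743(1 − 0.928)]
  = 0.238496 / 0.053496 = 4.4582
4.4582 × 64 = 285.32 → 286 items

286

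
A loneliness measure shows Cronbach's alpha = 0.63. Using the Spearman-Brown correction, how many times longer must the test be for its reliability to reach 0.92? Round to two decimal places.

Rearranging the Spearman-Brown formula for n,
n = r*(1 − r) / [ r (1 − r*) ]
n = [0.92 × 0.37] / [0.63 × 0.08]
n = 0.3404 / 0.0504 ≈ 6.7540

6.75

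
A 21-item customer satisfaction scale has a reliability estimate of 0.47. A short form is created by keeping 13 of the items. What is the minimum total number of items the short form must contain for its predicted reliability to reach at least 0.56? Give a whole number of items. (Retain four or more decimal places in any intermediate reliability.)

31

Short-form reliability: n = 13/21 = 0.6190; r_13 = n·r/(1+(n−1)r) ≈ 0.3544
Length factor from the short form to reach 0.56: n' = 0.56(1 − 0.3544) / [0.3544(1 − 0.56)] ≈ 2.3185
Items = 2.3185 × 13 ≈ 30.14 → 31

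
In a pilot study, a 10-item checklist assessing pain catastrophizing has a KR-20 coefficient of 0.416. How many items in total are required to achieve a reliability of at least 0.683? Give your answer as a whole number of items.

31

Invert Spearman-Brown to solve for n:
n = r*(1 − r) / [ r (1 − r*) ]
n = 0.683 × (1 − 0.416) / [ 0.416 × (1 − 0.683) ]
  = 0.398872 / 0.131872 = 3.0247
Items needed = n × 10 = 3.0247 × 10 ≈ 30.25 → round up to 31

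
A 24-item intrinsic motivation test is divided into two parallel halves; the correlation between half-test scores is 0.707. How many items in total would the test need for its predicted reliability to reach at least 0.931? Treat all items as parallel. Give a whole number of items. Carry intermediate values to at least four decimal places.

r_full = 2(0.707)/(1 + 0.707) = 0.8284
n = r_tgt(1 − r_full) / [r_full(1 − r_tgt)] = 0.931 × 0.1716 / (0.8284 × 0.069) ≈ 2.7950
Items = 2.7950 × 24 ≈ 67.08 → 68

68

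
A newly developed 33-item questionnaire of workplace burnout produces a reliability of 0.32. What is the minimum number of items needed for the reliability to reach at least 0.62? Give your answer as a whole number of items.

Rearranging the Spearman-Brown formula for n,
n = r_target (1 − r_old) / [ r_old (1 − r_target) ]
n = [0.62 × 0.68] / [0.32 × 0.38]
n = 0.4216 / 0.1216 ≈ 3.4671
3.4671 × 33 = 114.41 → 115 items

115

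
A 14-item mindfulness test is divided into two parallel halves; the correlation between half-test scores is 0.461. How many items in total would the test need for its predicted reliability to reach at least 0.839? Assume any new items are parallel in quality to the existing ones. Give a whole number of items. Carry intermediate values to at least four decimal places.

43

Corrected full-test reliability: r_full = 2 × 0.461 / (1 + 0.461) ≈ 0.6311
n = r_tgt(1 − r_full) / [r_full(1 − r_tgt)] = 0.839 × 0.3689 / (0.6311 × 0.161) ≈ 3.0461
Items = 3.0461 × 14 ≈ 42.65 → 43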